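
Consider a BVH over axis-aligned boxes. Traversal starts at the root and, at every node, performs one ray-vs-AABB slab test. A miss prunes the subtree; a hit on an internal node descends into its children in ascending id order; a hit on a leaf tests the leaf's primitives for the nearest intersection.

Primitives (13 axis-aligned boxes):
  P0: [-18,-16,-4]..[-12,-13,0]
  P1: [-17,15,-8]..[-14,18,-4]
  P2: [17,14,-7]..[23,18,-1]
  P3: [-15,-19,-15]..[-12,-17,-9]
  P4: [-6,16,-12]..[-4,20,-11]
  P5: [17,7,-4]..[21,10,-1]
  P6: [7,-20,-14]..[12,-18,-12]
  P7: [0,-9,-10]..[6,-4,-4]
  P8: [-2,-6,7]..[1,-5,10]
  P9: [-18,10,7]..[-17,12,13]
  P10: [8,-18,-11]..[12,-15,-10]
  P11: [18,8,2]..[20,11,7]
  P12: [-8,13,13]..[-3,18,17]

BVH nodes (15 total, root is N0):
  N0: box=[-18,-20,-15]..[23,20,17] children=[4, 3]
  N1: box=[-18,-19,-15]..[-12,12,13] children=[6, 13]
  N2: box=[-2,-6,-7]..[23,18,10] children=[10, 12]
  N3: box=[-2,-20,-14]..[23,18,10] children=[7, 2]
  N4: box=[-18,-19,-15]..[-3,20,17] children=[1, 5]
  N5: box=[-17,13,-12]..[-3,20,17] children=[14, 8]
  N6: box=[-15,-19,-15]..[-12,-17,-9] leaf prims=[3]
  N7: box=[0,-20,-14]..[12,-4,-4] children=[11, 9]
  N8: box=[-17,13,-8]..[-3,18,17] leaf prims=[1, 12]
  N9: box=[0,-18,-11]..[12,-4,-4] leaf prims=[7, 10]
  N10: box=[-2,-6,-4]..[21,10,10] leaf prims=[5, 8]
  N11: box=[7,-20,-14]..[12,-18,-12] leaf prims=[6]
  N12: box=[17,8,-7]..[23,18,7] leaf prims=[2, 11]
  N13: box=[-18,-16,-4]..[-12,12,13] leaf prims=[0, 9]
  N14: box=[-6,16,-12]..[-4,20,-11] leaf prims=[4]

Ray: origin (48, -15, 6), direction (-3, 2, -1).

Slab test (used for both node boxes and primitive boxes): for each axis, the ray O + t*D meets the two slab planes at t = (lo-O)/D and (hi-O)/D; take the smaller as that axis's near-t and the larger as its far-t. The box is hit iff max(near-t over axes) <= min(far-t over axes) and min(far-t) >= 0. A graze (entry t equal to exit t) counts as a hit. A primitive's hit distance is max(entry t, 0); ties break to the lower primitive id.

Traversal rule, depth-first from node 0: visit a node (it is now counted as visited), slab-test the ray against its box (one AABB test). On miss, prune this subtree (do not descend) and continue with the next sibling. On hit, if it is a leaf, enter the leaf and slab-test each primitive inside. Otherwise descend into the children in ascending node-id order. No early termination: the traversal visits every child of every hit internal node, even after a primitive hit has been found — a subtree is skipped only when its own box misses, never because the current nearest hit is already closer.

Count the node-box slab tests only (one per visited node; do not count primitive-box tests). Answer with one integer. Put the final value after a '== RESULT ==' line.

Traverse from the root:
N0 x:[25/3,22] y:[-5/2,35/2] z:[-11,21] -> hit [25/3,35/2], descend [3, 4]
  N3 x:[25/3,50/3] y:[-5/2,33/2] z:[-4,20] -> hit [25/3,33/2], descend [2, 7]
    N2 x:[25/3,50/3] y:[9/2,33/2] z:[-4,13] -> hit [25/3,13], descend [10, 12]
      N10 x:[9,50/3] y:[9/2,25/2] z:[-4,10] -> hit [9,10] leaf, test {P5(miss), P8(miss)}
      N12 x:[25/3,31/3] y:[23/2,33/2] z:[-1,13] -> miss, prune
    N7 x:[12,16] y:[-5/2,11/2] z:[10,20] -> miss, prune
  N4 x:[17,22] y:[-2,35/2] z:[-11,21] -> hit [17,35/2], descend [1, 5]
    N1 x:[20,22] y:[-2,27/2] z:[-7,21] -> miss, prune
    N5 x:[17,65/3] y:[14,35/2] z:[-11,18] -> hit [17,35/2], descend [8, 14]
      N8 x:[17,65/3] y:[14,33/2] z:[-11,14] -> miss, prune
      N14 x:[52/3,18] y:[31/2,35/2] z:[17,18] -> hit [52/3,35/2] leaf, test {P4@t=52/3}

order=[0, 3, 2, 10, 12, 7, 4, 1, 5, 8, 14]  |boxes|=11  |leaves|=2  hit=P4

== RESULT ==
11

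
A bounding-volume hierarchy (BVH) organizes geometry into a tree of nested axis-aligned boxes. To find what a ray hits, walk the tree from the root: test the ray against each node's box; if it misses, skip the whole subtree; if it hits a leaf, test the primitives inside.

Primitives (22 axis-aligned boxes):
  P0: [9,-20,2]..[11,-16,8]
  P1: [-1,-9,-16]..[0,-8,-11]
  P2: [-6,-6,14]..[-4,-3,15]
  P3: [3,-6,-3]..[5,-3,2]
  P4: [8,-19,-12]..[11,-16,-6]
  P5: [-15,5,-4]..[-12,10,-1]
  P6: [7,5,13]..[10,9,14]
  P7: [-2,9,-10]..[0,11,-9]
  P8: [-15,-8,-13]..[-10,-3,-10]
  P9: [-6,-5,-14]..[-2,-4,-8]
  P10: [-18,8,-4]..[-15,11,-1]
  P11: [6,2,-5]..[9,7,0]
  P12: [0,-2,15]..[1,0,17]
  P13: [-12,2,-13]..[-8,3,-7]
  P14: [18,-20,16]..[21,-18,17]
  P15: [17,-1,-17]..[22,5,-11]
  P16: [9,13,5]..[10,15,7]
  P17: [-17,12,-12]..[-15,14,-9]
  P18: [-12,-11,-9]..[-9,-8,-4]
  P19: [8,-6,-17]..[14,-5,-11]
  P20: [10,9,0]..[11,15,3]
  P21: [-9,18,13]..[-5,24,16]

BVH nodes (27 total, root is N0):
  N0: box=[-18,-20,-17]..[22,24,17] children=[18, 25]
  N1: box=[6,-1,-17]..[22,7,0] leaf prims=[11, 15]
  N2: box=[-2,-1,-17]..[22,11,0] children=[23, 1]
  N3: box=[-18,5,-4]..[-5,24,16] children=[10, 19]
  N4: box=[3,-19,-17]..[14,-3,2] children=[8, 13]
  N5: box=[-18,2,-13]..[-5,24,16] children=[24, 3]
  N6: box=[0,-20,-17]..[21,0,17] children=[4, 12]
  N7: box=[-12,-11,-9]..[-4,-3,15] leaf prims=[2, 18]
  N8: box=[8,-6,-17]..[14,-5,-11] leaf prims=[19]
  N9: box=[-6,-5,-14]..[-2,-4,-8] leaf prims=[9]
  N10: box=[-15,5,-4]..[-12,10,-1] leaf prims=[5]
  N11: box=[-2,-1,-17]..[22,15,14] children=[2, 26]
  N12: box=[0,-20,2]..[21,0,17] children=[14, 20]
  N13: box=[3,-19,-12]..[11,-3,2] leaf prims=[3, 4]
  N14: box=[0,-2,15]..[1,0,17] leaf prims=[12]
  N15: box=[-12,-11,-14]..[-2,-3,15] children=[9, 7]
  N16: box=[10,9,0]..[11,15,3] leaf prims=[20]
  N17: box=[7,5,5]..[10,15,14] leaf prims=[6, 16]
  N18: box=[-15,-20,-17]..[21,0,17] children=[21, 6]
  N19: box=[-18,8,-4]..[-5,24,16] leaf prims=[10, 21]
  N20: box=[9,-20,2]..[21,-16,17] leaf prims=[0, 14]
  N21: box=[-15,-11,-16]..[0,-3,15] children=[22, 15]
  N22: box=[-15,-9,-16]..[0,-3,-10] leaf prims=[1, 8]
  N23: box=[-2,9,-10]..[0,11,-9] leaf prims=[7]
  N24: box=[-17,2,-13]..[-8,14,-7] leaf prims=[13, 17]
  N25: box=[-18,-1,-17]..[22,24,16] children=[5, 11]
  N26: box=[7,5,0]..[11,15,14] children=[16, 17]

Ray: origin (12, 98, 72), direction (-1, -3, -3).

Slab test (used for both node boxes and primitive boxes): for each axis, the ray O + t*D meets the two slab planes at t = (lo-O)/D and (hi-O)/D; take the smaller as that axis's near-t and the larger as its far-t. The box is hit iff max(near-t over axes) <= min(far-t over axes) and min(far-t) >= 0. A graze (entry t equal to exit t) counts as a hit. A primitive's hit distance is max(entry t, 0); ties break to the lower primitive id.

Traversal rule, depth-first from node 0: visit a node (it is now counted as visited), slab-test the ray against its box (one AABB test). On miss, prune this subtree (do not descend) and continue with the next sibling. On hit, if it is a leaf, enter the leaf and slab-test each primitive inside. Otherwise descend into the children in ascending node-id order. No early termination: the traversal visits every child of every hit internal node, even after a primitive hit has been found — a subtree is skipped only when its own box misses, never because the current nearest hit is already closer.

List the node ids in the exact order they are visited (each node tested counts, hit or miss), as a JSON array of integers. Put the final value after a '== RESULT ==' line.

Walk:
N0 x:[-10,30] y:[74/3,118/3] z:[55/3,89/3] -> hit [74/3,89/3], descend [18, 25]
  N18 x:[-9,27] y:[98/3,118/3] z:[55/3,89/3] -> miss, prune
  N25 x:[-10,30] y:[74/3,33] z:[56/3,89/3] -> hit [74/3,89/3], descend [5, 11]
    N5 x:[17,30] y:[74/3,32] z:[56/3,85/3] -> hit [74/3,85/3], descend [3, 24]
      N3 x:[17,30] y:[74/3,31] z:[56/3,76/3] -> hit [74/3,76/3], descend [10, 19]
        N10 x:[24,27] y:[88/3,31] z:[73/3,76/3] -> miss, prune
        N19 x:[17,30] y:[74/3,30] z:[56/3,76/3] -> hit [74/3,76/3] leaf, test {P10(miss), P21(miss)}
      N24 x:[20,29] y:[28,32] z:[79/3,85/3] -> hit [28,85/3] leaf, test {P13(miss), P17@t=28}
    N11 x:[-10,14] y:[83/3,33] z:[58/3,89/3] -> miss, prune

Visited [0, 18, 25, 5, 3, 10, 19, 24, 11]. Tests: 9 box, 2 leaf. Nearest: P17.

== RESULT ==
[0, 18, 25, 5, 3, 10, 19, 24, 11]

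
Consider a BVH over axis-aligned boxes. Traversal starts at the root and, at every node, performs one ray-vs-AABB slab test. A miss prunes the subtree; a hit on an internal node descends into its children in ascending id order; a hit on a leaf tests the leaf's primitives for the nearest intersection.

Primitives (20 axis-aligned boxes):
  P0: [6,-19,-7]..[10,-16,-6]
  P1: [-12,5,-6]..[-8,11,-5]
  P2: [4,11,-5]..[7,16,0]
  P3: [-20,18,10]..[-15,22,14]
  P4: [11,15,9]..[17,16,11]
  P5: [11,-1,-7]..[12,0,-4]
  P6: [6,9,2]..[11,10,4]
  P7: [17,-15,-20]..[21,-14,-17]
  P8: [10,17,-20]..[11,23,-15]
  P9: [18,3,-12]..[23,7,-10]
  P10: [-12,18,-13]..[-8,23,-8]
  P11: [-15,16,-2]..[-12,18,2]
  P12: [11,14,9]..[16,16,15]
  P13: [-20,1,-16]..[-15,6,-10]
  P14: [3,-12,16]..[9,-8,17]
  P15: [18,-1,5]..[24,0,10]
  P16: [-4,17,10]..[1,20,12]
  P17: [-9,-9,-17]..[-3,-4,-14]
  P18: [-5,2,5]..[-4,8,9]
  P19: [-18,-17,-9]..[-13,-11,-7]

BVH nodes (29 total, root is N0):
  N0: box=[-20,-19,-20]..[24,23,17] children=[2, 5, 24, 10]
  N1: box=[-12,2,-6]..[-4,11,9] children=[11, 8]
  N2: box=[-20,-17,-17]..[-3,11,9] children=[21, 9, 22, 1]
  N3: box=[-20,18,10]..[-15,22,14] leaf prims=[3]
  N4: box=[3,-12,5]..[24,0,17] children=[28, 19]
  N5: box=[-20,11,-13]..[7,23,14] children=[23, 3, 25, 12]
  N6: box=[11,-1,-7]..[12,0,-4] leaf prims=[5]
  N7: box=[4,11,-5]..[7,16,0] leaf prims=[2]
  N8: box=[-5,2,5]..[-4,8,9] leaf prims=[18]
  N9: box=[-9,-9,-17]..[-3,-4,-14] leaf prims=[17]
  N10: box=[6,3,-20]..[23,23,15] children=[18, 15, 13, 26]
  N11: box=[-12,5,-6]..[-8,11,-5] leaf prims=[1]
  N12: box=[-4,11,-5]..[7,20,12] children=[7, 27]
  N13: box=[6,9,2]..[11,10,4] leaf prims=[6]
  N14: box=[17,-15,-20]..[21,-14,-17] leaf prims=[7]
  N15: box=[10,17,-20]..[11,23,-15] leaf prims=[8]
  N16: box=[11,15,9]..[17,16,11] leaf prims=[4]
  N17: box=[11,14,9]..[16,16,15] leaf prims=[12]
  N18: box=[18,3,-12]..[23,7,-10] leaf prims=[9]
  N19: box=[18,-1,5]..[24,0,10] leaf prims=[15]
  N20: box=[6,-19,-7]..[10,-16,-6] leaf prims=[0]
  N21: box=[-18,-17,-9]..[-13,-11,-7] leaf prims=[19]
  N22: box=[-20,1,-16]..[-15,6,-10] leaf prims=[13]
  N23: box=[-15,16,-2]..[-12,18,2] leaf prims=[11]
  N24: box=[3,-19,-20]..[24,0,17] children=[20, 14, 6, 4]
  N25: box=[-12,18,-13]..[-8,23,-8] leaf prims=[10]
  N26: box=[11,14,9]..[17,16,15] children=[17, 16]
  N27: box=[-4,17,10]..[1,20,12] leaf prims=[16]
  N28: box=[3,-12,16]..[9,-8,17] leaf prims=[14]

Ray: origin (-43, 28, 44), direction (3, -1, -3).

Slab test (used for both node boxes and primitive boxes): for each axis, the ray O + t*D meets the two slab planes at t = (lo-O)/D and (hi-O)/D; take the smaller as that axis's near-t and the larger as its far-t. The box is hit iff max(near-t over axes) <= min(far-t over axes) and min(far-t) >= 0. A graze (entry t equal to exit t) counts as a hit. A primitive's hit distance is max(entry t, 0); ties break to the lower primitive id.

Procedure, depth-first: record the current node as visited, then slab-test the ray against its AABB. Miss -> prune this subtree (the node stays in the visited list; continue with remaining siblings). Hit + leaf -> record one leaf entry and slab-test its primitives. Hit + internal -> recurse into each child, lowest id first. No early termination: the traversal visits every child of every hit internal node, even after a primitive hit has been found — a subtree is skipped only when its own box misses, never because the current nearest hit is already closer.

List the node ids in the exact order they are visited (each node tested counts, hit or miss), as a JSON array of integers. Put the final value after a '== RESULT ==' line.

Traverse from the root:
N0 x:[23/3,67/3] y:[5,47] z:[9,64/3] -> hit [9,64/3], descend [2, 5, 10, 24]
  N2 x:[23/3,40/3] y:[17,45] z:[35/3,61/3] -> miss, prune
  N5 x:[23/3,50/3] y:[5,17] z:[10,19] -> hit [10,50/3], descend [3, 12, 23, 25]
    N3 x:[23/3,28/3] y:[6,10] z:[10,34/3] -> miss, prune
    N12 x:[13,50/3] y:[8,17] z:[32/3,49/3] -> hit [13,49/3], descend [7, 27]
      N7 x:[47/3,50/3] y:[12,17] z:[44/3,49/3] -> hit [47/3,49/3] leaf, test {P2@t=47/3}
      N27 x:[13,44/3] y:[8,11] z:[32/3,34/3] -> miss, prune
    N23 x:[28/3,31/3] y:[10,12] z:[14,46/3] -> miss, prune
    N25 x:[31/3,35/3] y:[5,10] z:[52/3,19] -> miss, prune
  N10 x:[49/3,22] y:[5,25] z:[29/3,64/3] -> hit [49/3,64/3], descend [13, 15, 18, 26]
    N13 x:[49/3,18] y:[18,19] z:[40/3,14] -> miss, prune
    N15 x:[53/3,18] y:[5,11] z:[59/3,64/3] -> miss, prune
    N18 x:[61/3,22] y:[21,25] z:[18,56/3] -> miss, prune
    N26 x:[18,20] y:[12,14] z:[29/3,35/3] -> miss, prune
  N24 x:[46/3,67/3] y:[28,47] z:[9,64/3] -> miss, prune

order=[0, 2, 5, 3, 12, 7, 27, 23, 25, 10, 13, 15, 18, 26, 24]  |boxes|=15  |leaves|=1  hit=P2

== RESULT ==
[0, 2, 5, 3, 12, 7, 27, 23, 25, 10, 13, 15, 18, 26, 24]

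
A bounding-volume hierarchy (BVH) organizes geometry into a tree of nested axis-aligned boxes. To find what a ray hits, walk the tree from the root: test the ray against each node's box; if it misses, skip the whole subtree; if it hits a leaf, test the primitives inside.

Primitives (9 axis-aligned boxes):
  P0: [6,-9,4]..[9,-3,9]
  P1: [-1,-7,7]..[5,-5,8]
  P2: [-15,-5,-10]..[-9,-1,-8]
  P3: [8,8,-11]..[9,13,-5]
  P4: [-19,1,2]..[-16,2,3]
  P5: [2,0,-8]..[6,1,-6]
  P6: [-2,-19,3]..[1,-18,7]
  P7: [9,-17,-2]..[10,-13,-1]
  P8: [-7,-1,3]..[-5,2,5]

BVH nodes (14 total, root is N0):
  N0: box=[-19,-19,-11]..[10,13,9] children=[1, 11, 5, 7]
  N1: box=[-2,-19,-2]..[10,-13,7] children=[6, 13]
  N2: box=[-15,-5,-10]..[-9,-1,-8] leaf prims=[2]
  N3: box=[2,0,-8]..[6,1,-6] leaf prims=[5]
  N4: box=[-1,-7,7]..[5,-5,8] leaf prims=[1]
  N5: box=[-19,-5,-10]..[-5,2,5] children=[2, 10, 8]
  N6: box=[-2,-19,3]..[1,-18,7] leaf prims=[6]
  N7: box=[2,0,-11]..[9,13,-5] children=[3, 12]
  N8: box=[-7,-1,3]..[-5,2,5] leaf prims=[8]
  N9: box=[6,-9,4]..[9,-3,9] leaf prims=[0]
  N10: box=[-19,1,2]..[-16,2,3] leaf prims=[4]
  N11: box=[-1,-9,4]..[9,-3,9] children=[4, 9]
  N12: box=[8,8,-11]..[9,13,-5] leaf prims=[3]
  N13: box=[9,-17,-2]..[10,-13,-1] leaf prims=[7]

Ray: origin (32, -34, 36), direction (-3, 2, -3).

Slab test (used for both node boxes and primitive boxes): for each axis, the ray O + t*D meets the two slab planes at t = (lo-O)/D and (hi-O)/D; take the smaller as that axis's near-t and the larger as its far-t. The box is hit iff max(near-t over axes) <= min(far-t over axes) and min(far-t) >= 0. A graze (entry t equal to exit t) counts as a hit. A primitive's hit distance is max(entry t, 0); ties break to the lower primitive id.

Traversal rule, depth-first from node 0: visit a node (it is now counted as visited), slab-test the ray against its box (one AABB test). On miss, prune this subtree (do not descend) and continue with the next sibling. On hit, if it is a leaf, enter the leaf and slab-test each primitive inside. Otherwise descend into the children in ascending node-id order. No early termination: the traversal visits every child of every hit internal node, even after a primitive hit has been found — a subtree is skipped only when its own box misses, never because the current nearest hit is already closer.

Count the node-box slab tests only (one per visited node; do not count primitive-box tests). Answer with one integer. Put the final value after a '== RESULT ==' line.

Trace the traversal:
N0 x:[22/3,17] y:[15/2,47/2] z:[9,47/3] -> hit [9,47/3], descend [1, 5, 7, 11]
  N1 x:[22/3,34/3] y:[15/2,21/2] z:[29/3,38/3] -> hit [29/3,21/2], descend [6, 13]
    N6 x:[31/3,34/3] y:[15/2,8] z:[29/3,11] -> miss, prune
    N13 x:[22/3,23/3] y:[17/2,21/2] z:[37/3,38/3] -> miss, prune
  N5 x:[37/3,17] y:[29/2,18] z:[31/3,46/3] -> hit [29/2,46/3], descend [2, 8, 10]
    N2 x:[41/3,47/3] y:[29/2,33/2] z:[44/3,46/3] -> hit [44/3,46/3] leaf, test {P2@t=44/3}
    N8 x:[37/3,13] y:[33/2,18] z:[31/3,11] -> miss, prune
    N10 x:[16,17] y:[35/2,18] z:[11,34/3] -> miss, prune
  N7 x:[23/3,10] y:[17,47/2] z:[41/3,47/3] -> miss, prune
  N11 x:[23/3,11] y:[25/2,31/2] z:[9,32/3] -> miss, prune

Visited [0, 1, 6, 13, 5, 2, 8, 10, 7, 11]. Tests: 10 box, 1 leaf. Nearest: P2.

== RESULT ==
10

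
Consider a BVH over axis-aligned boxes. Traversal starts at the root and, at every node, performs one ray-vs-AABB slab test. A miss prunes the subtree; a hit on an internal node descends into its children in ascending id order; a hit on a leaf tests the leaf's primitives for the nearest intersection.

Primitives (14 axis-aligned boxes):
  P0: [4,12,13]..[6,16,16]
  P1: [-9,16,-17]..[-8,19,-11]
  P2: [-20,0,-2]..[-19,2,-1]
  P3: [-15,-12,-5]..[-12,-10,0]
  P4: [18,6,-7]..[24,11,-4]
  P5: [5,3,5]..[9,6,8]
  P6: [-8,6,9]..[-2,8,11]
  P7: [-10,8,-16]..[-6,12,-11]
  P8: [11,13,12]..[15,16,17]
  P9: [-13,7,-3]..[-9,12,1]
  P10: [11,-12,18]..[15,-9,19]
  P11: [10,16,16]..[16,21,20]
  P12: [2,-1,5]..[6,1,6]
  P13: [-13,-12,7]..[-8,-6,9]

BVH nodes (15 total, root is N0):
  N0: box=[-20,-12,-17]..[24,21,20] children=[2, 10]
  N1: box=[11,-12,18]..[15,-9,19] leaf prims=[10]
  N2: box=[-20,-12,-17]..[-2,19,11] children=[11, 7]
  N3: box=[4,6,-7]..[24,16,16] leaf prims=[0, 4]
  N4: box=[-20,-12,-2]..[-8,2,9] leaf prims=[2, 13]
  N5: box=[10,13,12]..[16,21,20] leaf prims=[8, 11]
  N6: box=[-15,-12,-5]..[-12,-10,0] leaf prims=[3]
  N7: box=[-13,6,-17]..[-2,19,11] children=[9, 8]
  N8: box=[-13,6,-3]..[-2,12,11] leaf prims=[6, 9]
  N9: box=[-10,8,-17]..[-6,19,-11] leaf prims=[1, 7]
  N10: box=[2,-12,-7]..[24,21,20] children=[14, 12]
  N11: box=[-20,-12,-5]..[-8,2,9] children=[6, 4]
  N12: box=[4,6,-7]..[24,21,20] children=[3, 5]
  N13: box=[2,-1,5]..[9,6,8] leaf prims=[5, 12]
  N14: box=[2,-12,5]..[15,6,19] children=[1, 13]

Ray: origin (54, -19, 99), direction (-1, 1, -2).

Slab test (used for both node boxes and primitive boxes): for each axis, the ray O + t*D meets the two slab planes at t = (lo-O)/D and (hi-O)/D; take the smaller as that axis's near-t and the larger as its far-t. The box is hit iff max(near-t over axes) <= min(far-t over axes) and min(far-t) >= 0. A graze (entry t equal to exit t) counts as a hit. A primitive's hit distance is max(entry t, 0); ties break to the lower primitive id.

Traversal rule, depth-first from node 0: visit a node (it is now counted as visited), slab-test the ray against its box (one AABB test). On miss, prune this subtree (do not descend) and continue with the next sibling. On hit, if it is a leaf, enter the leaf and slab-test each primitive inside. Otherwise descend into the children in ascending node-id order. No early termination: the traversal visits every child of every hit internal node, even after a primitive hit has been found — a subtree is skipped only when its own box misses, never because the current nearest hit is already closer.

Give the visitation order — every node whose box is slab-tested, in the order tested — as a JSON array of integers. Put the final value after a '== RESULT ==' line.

Walk:
N0 x:[30,74] y:[7,40] z:[79/2,58] -> hit [79/2,40], descend [2, 10]
  N2 x:[56,74] y:[7,38] z:[44,58] -> miss, prune
  N10 x:[30,52] y:[7,40] z:[79/2,53] -> hit [79/2,40], descend [12, 14]
    N12 x:[30,50] y:[25,40] z:[79/2,53] -> hit [79/2,40], descend [3, 5]
      N3 x:[30,50] y:[25,35] z:[83/2,53] -> miss, prune
      N5 x:[38,44] y:[32,40] z:[79/2,87/2] -> hit [79/2,40] leaf, test {P8(miss), P11@t=79/2}
    N14 x:[39,52] y:[7,25] z:[40,47] -> miss, prune

order=[0, 2, 10, 12, 3, 5, 14]  |boxes|=7  |leaves|=1  hit=P11

== RESULT ==
[0, 2, 10, 12, 3, 5, 14]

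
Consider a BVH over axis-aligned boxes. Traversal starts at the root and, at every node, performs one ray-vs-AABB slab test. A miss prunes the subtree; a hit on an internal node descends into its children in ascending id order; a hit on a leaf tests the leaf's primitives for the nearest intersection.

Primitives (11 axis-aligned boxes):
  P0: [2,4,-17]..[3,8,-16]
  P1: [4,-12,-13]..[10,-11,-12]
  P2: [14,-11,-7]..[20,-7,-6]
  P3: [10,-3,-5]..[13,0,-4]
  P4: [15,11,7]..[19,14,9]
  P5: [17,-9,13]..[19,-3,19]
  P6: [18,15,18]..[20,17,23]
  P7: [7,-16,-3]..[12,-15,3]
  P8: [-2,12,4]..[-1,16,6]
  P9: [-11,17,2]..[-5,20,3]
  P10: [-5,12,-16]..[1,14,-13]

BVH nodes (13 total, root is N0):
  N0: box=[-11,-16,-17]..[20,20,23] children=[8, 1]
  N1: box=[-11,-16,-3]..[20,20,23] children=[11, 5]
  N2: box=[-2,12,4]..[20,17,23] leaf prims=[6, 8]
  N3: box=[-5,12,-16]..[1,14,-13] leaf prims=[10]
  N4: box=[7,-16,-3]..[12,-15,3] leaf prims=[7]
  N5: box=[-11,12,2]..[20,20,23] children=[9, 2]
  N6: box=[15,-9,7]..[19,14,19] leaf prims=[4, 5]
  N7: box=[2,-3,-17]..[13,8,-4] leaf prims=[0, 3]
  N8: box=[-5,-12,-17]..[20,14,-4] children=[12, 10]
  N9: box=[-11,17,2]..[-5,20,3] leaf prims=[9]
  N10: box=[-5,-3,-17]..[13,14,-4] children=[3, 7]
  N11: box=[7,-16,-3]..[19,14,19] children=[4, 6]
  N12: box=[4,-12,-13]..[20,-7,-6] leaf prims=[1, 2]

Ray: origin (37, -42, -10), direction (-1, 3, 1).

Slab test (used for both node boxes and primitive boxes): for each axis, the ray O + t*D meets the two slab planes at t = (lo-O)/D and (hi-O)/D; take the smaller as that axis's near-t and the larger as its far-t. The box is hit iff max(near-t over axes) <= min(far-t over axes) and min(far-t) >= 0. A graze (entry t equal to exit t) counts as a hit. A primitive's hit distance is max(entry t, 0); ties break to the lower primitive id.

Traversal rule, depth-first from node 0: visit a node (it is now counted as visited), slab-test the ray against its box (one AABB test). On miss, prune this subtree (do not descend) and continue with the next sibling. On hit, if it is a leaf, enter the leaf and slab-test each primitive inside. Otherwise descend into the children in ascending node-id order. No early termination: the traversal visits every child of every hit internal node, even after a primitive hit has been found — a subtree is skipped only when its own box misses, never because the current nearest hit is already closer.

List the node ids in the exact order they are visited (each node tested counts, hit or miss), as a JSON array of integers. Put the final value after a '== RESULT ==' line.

Walk:
N0 x:[17,48] y:[26/3,62/3] z:[-7,33] -> hit [17,62/3], descend [1, 8]
  N1 x:[17,48] y:[26/3,62/3] z:[7,33] -> hit [17,62/3], descend [5, 11]
    N5 x:[17,48] y:[18,62/3] z:[12,33] -> hit [18,62/3], descend [2, 9]
      N2 x:[17,39] y:[18,59/3] z:[14,33] -> hit [18,59/3] leaf, test {P6(miss), P8(miss)}
      N9 x:[42,48] y:[59/3,62/3] z:[12,13] -> miss, prune
    N11 x:[18,30] y:[26/3,56/3] z:[7,29] -> hit [18,56/3], descend [4, 6]
      N4 x:[25,30] y:[26/3,9] z:[7,13] -> miss, prune
      N6 x:[18,22] y:[11,56/3] z:[17,29] -> hit [18,56/3] leaf, test {P4@t=18, P5(miss)}
  N8 x:[17,42] y:[10,56/3] z:[-7,6] -> miss, prune

Visited [0, 1, 5, 2, 9, 11, 4, 6, 8]. Tests: 9 box, 2 leaf. Nearest: P4.

== RESULT ==
[0, 1, 5, 2, 9, 11, 4, 6, 8]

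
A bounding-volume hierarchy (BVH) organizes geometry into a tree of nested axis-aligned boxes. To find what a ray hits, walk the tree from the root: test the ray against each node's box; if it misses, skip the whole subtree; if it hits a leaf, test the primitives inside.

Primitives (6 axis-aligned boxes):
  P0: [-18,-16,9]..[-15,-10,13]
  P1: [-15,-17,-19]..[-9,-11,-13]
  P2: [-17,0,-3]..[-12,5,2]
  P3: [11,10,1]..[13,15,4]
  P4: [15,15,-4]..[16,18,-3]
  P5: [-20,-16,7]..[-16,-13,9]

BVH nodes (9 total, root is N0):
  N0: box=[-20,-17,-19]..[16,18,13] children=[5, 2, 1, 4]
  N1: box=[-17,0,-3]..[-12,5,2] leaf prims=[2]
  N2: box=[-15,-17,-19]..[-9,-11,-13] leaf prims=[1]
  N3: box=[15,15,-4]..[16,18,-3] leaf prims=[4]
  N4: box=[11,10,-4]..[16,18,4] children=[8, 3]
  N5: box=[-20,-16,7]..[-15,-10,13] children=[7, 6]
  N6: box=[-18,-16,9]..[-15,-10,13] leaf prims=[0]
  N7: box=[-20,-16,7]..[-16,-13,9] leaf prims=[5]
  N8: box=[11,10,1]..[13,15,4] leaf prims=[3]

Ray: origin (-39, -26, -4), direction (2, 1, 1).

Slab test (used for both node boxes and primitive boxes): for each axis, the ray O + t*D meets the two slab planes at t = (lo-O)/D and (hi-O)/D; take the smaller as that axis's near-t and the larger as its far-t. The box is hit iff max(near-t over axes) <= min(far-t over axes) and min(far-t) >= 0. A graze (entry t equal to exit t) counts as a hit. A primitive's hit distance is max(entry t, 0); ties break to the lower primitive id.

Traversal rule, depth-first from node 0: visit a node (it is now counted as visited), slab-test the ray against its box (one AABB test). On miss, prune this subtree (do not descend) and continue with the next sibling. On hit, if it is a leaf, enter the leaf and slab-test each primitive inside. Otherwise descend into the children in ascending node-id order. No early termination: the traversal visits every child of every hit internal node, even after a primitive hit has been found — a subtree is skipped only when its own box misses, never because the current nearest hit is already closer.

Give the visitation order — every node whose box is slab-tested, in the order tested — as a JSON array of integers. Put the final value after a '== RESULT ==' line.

Walk:
N0 x:[19/2,55/2] y:[9,44] z:[-15,17] -> hit [19/2,17], descend [1, 2, 4, 5]
  N1 x:[11,27/2] y:[26,31] z:[1,6] -> miss, prune
  N2 x:[12,15] y:[9,15] z:[-15,-9] -> miss, prune
  N4 x:[25,55/2] y:[36,44] z:[0,8] -> miss, prune
  N5 x:[19/2,12] y:[10,16] z:[11,17] -> hit [11,12], descend [6, 7]
    N6 x:[21/2,12] y:[10,16] z:[13,17] -> miss, prune
    N7 x:[19/2,23/2] y:[10,13] z:[11,13] -> hit [11,23/2] leaf, test {P5@t=11}

Summary -> nodes [0, 1, 2, 4, 5, 6, 7]; box-tests=7; leaf-entries=1; first=P5

== RESULT ==
[0, 1, 2, 4, 5, 6, 7]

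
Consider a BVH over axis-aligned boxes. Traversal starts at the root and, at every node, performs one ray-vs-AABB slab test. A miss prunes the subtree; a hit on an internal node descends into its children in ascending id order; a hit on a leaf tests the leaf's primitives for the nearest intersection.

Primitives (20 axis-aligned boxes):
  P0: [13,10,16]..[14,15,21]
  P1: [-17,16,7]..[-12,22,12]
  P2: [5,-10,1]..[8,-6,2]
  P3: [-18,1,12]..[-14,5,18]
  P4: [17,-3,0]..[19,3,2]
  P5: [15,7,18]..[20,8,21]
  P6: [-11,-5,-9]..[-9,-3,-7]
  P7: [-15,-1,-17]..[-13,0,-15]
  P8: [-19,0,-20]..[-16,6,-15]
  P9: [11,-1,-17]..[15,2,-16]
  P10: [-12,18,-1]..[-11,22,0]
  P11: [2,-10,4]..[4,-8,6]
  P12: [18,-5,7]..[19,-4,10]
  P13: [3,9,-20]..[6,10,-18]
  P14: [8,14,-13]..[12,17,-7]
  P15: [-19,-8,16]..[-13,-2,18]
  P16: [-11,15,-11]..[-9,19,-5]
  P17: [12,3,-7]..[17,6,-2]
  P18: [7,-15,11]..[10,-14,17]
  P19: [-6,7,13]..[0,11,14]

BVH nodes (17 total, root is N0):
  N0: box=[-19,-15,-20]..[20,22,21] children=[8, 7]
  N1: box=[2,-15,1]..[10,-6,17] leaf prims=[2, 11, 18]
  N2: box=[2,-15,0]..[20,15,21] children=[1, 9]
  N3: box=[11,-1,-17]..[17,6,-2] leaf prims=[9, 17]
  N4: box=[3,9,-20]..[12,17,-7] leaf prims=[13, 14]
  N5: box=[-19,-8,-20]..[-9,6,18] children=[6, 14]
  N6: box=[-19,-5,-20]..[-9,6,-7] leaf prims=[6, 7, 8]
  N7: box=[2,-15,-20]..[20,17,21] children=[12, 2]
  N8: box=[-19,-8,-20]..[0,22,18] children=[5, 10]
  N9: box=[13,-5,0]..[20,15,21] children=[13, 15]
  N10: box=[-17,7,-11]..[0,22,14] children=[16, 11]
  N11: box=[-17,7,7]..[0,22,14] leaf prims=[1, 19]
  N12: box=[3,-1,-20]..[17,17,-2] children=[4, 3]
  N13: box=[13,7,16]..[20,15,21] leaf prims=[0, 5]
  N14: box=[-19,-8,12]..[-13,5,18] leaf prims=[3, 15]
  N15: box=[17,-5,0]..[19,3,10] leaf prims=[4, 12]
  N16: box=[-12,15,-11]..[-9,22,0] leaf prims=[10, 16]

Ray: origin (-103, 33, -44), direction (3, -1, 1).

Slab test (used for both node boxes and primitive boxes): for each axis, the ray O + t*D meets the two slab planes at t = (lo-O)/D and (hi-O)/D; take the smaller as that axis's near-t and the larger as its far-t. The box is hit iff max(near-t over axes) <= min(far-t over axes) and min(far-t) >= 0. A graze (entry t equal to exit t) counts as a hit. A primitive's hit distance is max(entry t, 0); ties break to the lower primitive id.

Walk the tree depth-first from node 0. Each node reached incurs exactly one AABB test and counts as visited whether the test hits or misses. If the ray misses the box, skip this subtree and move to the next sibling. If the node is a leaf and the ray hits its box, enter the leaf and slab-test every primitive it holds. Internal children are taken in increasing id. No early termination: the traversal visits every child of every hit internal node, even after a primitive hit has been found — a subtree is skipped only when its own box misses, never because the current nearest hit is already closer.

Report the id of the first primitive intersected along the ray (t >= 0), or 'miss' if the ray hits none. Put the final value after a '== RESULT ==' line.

Trace the traversal:
N0 x:[28,41] y:[11,48] z:[24,65] -> hit [28,41], descend [7, 8]
  N7 x:[35,41] y:[16,48] z:[24,65] -> hit [35,41], descend [2, 12]
    N2 x:[35,41] y:[18,48] z:[44,65] -> miss, prune
    N12 x:[106/3,40] y:[16,34] z:[24,42] -> miss, prune
  N8 x:[28,103/3] y:[11,41] z:[24,62] -> hit [28,103/3], descend [5, 10]
    N5 x:[28,94/3] y:[27,41] z:[24,62] -> hit [28,94/3], descend [6, 14]
      N6 x:[28,94/3] y:[27,38] z:[24,37] -> hit [28,94/3] leaf, test {P6(miss), P7(miss), P8@t=28}
      N14 x:[28,30] y:[28,41] z:[56,62] -> miss, prune
    N10 x:[86/3,103/3] y:[11,26] z:[33,58] -> miss, prune

Visited [0, 7, 2, 12, 8, 5, 6, 14, 10]. Tests: 9 box, 1 leaf. Nearest: P8.

== RESULT ==
8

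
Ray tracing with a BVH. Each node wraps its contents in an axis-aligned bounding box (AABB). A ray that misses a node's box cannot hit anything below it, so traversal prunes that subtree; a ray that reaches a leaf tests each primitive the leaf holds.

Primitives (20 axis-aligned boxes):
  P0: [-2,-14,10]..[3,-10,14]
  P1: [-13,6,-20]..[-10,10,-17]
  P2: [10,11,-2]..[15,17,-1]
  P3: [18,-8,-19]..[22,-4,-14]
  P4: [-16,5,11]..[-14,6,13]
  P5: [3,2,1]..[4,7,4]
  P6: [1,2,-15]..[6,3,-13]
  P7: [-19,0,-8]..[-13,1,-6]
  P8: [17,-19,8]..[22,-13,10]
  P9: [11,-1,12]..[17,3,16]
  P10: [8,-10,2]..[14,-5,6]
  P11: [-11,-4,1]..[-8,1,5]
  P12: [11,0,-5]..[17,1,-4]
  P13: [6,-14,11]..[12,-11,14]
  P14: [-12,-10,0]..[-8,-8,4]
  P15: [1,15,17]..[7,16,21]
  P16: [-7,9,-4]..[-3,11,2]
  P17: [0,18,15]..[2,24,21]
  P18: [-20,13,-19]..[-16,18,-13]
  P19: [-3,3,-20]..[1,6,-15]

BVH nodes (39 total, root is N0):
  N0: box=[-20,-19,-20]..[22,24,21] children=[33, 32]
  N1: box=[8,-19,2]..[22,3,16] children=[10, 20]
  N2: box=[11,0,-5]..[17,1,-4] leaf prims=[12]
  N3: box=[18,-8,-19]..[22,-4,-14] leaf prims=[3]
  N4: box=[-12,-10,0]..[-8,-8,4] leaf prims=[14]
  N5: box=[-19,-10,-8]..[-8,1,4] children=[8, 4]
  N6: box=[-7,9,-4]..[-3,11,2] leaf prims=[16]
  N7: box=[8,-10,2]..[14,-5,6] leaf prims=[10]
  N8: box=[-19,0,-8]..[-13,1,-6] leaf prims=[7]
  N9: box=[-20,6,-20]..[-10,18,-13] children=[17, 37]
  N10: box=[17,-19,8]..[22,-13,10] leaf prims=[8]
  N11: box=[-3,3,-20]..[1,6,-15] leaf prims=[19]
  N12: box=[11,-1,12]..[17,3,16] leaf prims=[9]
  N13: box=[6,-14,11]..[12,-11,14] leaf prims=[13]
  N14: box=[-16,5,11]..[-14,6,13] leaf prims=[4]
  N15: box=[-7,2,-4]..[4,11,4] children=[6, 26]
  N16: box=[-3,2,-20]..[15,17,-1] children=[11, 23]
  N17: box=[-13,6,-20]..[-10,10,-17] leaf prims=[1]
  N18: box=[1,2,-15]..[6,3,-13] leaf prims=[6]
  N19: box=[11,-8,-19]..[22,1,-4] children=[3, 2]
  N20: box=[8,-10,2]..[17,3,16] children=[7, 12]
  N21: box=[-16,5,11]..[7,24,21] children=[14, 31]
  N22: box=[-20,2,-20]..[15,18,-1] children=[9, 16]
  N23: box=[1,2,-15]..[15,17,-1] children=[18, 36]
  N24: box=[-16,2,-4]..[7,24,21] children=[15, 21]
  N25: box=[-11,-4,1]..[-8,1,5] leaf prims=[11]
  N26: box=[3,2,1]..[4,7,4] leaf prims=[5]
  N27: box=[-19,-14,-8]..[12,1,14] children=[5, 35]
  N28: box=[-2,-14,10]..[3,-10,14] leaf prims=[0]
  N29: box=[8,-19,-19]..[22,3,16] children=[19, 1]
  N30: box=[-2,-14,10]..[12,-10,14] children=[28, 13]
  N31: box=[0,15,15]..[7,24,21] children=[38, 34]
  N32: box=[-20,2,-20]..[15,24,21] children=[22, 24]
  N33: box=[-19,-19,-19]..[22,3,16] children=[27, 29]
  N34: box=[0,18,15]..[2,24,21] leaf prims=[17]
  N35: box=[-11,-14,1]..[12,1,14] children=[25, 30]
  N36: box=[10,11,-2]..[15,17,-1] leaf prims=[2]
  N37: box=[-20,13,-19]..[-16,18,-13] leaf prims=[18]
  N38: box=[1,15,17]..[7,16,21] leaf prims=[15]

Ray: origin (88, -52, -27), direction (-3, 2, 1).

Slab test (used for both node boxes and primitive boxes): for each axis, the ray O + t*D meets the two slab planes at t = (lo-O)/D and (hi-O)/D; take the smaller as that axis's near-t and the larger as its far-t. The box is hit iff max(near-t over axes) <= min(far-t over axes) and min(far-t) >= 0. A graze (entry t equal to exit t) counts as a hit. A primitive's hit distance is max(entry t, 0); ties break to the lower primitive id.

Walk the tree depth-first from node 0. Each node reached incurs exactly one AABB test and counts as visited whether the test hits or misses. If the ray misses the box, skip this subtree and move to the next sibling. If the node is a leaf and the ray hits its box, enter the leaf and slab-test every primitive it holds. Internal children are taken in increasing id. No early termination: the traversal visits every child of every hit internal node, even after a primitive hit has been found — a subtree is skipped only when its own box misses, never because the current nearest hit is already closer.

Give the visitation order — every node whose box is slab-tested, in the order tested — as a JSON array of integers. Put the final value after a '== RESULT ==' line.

Traverse from the root:
N0 x:[22,36] y:[33/2,38] z:[7,48] -> hit [22,36], descend [32, 33]
  N32 x:[73/3,36] y:[27,38] z:[7,48] -> hit [27,36], descend [22, 24]
    N22 x:[73/3,36] y:[27,35] z:[7,26] -> miss, prune
    N24 x:[27,104/3] y:[27,38] z:[23,48] -> hit [27,104/3], descend [15, 21]
      N15 x:[28,95/3] y:[27,63/2] z:[23,31] -> hit [28,31], descend [6, 26]
        N6 x:[91/3,95/3] y:[61/2,63/2] z:[23,29] -> miss, prune
        N26 x:[28,85/3] y:[27,59/2] z:[28,31] -> hit [28,85/3] leaf, test {P5@t=28}
      N21 x:[27,104/3] y:[57/2,38] z:[38,48] -> miss, prune
  N33 x:[22,107/3] y:[33/2,55/2] z:[8,43] -> hit [22,55/2], descend [27, 29]
    N27 x:[76/3,107/3] y:[19,53/2] z:[19,41] -> hit [76/3,53/2], descend [5, 35]
      N5 x:[32,107/3] y:[21,53/2] z:[19,31] -> miss, prune
      N35 x:[76/3,33] y:[19,53/2] z:[28,41] -> miss, prune
    N29 x:[22,80/3] y:[33/2,55/2] z:[8,43] -> hit [22,80/3], descend [1, 19]
      N1 x:[22,80/3] y:[33/2,55/2] z:[29,43] -> miss, prune
      N19 x:[22,77/3] y:[22,53/2] z:[8,23] -> hit [22,23], descend [2, 3]
        N2 x:[71/3,77/3] y:[26,53/2] z:[22,23] -> miss, prune
        N3 x:[22,70/3] y:[22,24] z:[8,13] -> miss, prune

Visited [0, 32, 22, 24, 15, 6, 26, 21, 33, 27, 5, 35, 29, 1, 19, 2, 3]. Tests: 17 box, 1 leaf. Nearest: P5.

== RESULT ==
[0, 32, 22, 24, 15, 6, 26, 21, 33, 27, 5, 35, 29, 1, 19, 2, 3]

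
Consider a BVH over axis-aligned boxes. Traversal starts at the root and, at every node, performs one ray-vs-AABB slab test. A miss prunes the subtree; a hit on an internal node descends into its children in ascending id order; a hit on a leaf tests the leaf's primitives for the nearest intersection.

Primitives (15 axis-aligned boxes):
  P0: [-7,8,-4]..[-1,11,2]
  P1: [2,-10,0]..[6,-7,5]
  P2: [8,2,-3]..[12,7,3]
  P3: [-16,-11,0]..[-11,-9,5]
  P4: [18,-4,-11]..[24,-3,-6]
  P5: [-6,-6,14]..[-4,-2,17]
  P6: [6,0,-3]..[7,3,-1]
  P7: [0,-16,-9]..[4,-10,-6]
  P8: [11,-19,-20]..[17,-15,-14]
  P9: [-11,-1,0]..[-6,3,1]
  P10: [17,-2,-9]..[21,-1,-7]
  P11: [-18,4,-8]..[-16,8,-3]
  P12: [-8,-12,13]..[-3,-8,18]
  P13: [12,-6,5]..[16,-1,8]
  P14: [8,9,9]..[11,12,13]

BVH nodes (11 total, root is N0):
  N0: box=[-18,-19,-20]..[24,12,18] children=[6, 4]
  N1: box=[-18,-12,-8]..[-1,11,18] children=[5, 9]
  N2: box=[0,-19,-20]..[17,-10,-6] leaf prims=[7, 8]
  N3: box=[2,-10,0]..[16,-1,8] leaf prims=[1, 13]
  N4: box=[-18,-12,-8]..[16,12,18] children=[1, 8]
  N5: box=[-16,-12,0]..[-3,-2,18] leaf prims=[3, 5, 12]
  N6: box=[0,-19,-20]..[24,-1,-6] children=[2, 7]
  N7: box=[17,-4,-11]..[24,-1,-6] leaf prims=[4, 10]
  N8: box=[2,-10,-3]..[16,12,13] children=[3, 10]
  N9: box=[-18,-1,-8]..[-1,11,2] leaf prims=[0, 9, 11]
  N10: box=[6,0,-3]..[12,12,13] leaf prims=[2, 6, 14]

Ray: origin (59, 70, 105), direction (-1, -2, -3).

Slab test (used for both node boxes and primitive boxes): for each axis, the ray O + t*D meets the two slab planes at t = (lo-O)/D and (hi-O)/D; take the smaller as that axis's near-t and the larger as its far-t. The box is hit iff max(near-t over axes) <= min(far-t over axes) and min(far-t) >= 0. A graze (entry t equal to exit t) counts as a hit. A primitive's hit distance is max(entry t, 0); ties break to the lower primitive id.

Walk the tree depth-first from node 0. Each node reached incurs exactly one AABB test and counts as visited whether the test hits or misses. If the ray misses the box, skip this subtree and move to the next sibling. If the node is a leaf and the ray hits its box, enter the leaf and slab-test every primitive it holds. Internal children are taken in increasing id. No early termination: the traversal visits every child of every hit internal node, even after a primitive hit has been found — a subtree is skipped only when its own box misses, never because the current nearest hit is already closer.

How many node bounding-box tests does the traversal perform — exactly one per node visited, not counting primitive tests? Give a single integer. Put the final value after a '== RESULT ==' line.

Trace the traversal:
N0 x:[35,77] y:[29,89/2] z:[29,125/3] -> hit [35,125/3], descend [4, 6]
  N4 x:[43,77] y:[29,41] z:[29,113/3] -> miss, prune
  N6 x:[35,59] y:[71/2,89/2] z:[37,125/3] -> hit [37,125/3], descend [2, 7]
    N2 x:[42,59] y:[40,89/2] z:[37,125/3] -> miss, prune
    N7 x:[35,42] y:[71/2,37] z:[37,116/3] -> hit [37,37] leaf, test {P4@t=37, P10(miss)}

Summary -> nodes [0, 4, 6, 2, 7]; box-tests=5; leaf-entries=1; first=P4

== RESULT ==
5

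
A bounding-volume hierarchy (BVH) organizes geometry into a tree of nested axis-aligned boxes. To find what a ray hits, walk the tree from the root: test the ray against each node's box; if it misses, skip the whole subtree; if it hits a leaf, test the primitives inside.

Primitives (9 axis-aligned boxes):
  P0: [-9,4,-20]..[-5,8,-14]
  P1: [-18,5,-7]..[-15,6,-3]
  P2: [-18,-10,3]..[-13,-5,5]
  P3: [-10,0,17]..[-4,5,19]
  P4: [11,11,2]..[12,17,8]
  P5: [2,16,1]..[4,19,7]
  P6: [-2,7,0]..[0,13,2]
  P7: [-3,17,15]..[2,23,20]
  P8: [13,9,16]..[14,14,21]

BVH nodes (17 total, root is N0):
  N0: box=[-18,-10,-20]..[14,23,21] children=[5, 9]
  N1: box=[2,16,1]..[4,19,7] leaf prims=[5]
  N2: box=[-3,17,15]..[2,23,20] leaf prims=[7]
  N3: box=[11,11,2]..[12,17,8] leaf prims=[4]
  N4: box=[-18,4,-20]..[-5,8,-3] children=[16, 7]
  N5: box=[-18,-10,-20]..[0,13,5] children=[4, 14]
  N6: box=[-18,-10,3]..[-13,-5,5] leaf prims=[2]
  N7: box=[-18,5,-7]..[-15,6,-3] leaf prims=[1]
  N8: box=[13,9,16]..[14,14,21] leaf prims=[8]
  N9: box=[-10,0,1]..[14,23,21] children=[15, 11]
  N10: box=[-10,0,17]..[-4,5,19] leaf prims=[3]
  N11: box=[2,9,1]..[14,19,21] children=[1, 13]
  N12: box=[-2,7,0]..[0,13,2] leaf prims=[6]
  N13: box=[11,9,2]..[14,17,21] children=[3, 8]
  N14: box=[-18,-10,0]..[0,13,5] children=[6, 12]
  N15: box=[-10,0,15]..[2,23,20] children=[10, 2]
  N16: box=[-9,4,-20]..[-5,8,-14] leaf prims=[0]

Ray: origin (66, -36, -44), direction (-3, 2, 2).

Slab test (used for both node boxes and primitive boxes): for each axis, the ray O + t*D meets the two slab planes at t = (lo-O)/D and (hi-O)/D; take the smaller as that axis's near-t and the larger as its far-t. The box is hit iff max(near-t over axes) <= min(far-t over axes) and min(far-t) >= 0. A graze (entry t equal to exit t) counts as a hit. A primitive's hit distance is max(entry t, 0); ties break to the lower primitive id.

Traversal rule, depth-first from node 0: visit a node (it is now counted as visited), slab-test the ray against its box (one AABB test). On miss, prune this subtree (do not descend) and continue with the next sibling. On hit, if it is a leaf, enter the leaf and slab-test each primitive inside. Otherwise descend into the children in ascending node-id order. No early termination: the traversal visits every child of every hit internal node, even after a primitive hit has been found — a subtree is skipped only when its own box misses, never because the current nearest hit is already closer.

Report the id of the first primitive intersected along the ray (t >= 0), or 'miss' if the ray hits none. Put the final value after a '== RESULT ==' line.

Traverse from the root:
N0 x:[52/3,28] y:[13,59/2] z:[12,65/2] -> hit [52/3,28], descend [5, 9]
  N5 x:[22,28] y:[13,49/2] z:[12,49/2] -> hit [22,49/2], descend [4, 14]
    N4 x:[71/3,28] y:[20,22] z:[12,41/2] -> miss, prune
    N14 x:[22,28] y:[13,49/2] z:[22,49/2] -> hit [22,49/2], descend [6, 12]
      N6 x:[79/3,28] y:[13,31/2] z:[47/2,49/2] -> miss, prune
      N12 x:[22,68/3] y:[43/2,49/2] z:[22,23] -> hit [22,68/3] leaf, test {P6@t=22}
  N9 x:[52/3,76/3] y:[18,59/2] z:[45/2,65/2] -> hit [45/2,76/3], descend [11, 15]
    N11 x:[52/3,64/3] y:[45/2,55/2] z:[45/2,65/2] -> miss, prune
    N15 x:[64/3,76/3] y:[18,59/2] z:[59/2,32] -> miss, prune

9 AABB tests over nodes [0, 5, 4, 14, 6, 12, 9, 11, 15]; 1 leaf entered; closest P6.

== RESULT ==
6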